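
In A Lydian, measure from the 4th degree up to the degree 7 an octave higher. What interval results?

A lydian: A B C# D# E F# G#.
The 4th degree is D# and the 7th degree (up an octave) is G#.
Counting 11 letters and 17 half steps from D# gives a perfect eleventh.

perfect 11th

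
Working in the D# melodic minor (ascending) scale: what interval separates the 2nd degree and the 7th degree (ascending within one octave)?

D# melodic minor: D# E# F# G# A# B# C##.
The 2nd degree is E# and the degree 7 is C##.
Counting 6 letters and 9 half steps from E# gives a major sixth.

major 6th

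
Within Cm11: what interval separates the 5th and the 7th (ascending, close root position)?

Spelling the chord: C, E♭, G, B♭, D, F.
So we need the interval from G up to B♭.
From G to B♭: 3 semitones over a third = minor.

m3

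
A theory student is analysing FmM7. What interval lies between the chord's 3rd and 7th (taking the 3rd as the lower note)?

FmM7: F–Ab–C–E.
That puts Ab below E.
Ab up to E is 8 semitones, a half step wider than a perfect fifth, so the interval is augmented.

augmented 5th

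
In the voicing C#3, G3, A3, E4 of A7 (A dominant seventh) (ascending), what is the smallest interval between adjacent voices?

Adjacent intervals: C#3→G3 = diminished fifth; G3→A3 = major second; A3→E4 = perfect fifth.
The smallest is G3 to A3, a major second (2 semitones).

major second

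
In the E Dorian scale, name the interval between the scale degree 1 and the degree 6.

major sixth

The scale runs E F# G A B C# D.
Scale degree 1 = E; scale degree 6 = C#.
E up to C# spans 6 letter names and 9 semitones — a major sixth.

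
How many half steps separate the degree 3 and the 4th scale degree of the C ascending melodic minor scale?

2

The scale is C D Eb F G A B.
Eb up to F is a major second — 2 semitones.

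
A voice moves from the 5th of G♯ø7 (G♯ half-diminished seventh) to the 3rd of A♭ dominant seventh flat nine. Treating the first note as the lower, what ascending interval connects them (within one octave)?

minor 7th

G♯ø7 (G♯ half-diminished seventh) has D as its 5th, and A♭ dominant seventh flat nine has C as its 3rd.
7 letter names make it a seventh; at 10 semitones (a half step narrower than major) the quality is minor.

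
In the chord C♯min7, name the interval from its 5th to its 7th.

minor third

The chord tones of C♯m7 are C♯-E-G♯-B.
So we need the interval from G♯ up to B.
3 letter names make it a third; at 3 semitones (a half step narrower than major) the quality is minor.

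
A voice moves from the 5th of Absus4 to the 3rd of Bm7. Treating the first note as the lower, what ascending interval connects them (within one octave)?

M7

Absus4 has Eb as its 5th, and Bm7 has D as its 3rd.
Eb up to D spans 7 letter names and 11 semitones — a major seventh.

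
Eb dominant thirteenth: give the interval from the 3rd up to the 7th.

Spelling the chord: Eb–G–Bb–Db–F–C.
The 3rd is G and the 7th is Db.
5 letter names make it a fifth; at 6 semitones (a half step narrower than perfect) the quality is diminished.
This 3–7 tritone is the characteristic tension at the heart of the dominant sound.

diminished fifth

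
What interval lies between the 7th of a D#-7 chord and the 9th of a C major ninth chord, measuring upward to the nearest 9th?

D#-7 has C# as its 7th, and C major ninth has D as its 9th.
2 letter names make it a second; at 1 semitone (a half step narrower than major) the quality is minor.

minor 2nd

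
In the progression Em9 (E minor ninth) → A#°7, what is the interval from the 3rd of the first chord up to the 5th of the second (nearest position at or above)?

major 6th

The 3rd of Em9 (E minor ninth) is G; the 5th of A#°7 is E.
From G to E is 9 semitones, exactly the major sixth.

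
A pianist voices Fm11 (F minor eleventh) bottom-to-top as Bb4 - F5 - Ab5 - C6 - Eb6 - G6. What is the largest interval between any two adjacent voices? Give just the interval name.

perfect fifth

Adjacent intervals: Bb4→F5 = perfect fifth; F5→Ab5 = minor third; Ab5→C6 = major third; C6→Eb6 = minor third; Eb6→G6 = major third.
The largest is Bb4 to F5, a perfect fifth (7 semitones).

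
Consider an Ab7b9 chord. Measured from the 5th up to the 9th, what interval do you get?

Spelling the chord: Ab, C, Eb, Gb, Bbb.
That puts Eb below Bbb.
From Eb to Bbb: 6 semitones over a fifth = diminished.

d5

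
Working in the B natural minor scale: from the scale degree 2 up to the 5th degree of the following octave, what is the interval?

P11

The scale runs B C♯ D E F♯ G A.
That puts C♯ below F♯.
Counting 11 letters and 17 half steps from C♯ gives a perfect eleventh.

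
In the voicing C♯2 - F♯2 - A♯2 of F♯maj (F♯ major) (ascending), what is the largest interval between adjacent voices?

perfect fourth

Adjacent intervals: C♯2→F♯2 = perfect fourth; F♯2→A♯2 = major third.
The largest is C♯2 to F♯2, a perfect fourth (5 semitones).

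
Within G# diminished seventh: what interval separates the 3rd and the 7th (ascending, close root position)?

diminished fifth

The chord tones of G#dim7 are G#–B–D–F.
That puts B below F.
B up to F is 6 semitones, a half step narrower than a perfect fifth, so the interval is diminished.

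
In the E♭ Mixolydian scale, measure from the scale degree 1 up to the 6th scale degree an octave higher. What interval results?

M13

The scale runs E♭ F G A♭ B♭ C D♭.
The scale degree 1 is E♭ and the degree 6 (up an octave) is C.
E♭ up to C spans 13 letter names and 21 semitones — a major thirteenth.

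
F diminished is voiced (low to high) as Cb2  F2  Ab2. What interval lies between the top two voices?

minor third

Those voices are F2 and Ab2.
F up to Ab is 3 semitones, a half step narrower than a major third, so the interval is minor.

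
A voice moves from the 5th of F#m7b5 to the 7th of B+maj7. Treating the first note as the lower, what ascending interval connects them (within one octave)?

A6

The 5th of F#m7b5 is C; the 7th of B+maj7 is A#.
C up to A# is 10 semitones, a half step wider than a major sixth, so the interval is augmented.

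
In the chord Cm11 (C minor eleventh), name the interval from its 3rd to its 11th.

The chord tones of Cm11 are C, Eb, G, Bb, D, F.
That puts Eb below F.
Eb up to F spans 9 letter names and 14 semitones — a major ninth.

major ninth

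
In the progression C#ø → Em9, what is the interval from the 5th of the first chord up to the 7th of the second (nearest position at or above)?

C#ø has G as its 5th, and Em9 has D as its 7th.
G up to D spans 5 letter names and 7 semitones — a perfect fifth.

P5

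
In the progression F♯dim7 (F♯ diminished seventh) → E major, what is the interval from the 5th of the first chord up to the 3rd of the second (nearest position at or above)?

A5

F♯dim7 (F♯ diminished seventh) has C as its 5th, and E major has G♯ as its 3rd.
5 letter names make it a fifth; at 8 semitones (a half step wider than perfect) the quality is augmented.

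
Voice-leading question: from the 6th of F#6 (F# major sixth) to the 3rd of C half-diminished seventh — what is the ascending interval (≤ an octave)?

The 6th of F#6 (F# major sixth) is D#; the 3rd of C half-diminished seventh is Eb.
From D# to Eb: 0 semitones over a second = diminished.

diminished second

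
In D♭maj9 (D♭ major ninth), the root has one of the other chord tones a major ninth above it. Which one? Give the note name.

D♭maj9: D♭, F, A♭, C, E♭.
The root is D♭. A major ninth above D♭ is E♭.
E♭ is the chord's 9th.

Eb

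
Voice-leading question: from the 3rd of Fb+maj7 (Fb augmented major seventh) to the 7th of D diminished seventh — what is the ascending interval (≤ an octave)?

minor third

The 3rd of Fb+maj7 (Fb augmented major seventh) is Ab; the 7th of D diminished seventh is Cb.
From Ab to Cb: 3 semitones over a third = minor.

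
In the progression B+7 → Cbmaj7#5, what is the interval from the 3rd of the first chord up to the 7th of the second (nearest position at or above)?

B+7 has D# as its 3rd, and Cbmaj7#5 has Bb as its 7th.
D# up to Bb is 7 semitones, a whole step narrower than a major sixth, so the interval is diminished.

diminished 6th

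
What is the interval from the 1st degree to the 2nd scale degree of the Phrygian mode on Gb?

minor second

Spelling the Phrygian mode on Gb: Gb Abb Bbb Cb Db Ebb Fb.
The 1st degree is Gb and the 2nd scale degree is Abb.
Gb up to Abb is 1 semitone, a half step narrower than a major second, so the interval is minor.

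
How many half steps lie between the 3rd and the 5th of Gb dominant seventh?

3

Gb dominant seventh is spelled Gb Bb Db Fb.
Bb to Db is a minor third: 3 semitones.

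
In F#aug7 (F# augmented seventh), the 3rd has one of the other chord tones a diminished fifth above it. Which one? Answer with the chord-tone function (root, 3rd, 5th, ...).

7th

The chord tones of F#7#5 (F# augmented seventh) are F#-A#-C##-E.
The 3rd is A#. A diminished fifth above A# is E.
E is the chord's 7th.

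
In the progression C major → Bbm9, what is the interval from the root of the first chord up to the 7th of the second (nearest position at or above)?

minor 6th

The root of C major is C; the 7th of Bbm9 is Ab.
6 letter names make it a sixth; at 8 semitones (a half step narrower than major) the quality is minor.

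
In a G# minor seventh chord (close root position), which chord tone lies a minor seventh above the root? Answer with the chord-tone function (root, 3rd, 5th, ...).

G#m7: G#, B, D#, F#.
The root is G#. A minor seventh above G# is F#.
F# is the chord's 7th.

7th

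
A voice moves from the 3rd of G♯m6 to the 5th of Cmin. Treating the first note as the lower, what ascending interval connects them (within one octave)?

G♯m6 has B as its 3rd, and Cmin has G as its 5th.
From B to G: 8 semitones over a sixth = minor.

minor 6th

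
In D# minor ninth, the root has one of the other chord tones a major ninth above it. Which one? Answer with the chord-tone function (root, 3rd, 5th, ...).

D#m9 (D# minor ninth) is spelled D#-F#-A#-C#-E#.
The root is D#. A major ninth above D# is E#.
E# is the chord's 9th.

9th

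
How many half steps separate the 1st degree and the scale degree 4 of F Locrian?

5

The scale is F Gb Ab Bb Cb Db Eb.
F up to Bb is a perfect fourth — 5 semitones.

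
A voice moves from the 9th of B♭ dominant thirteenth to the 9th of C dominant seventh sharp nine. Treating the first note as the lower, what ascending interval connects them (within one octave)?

The 9th of B♭ dominant thirteenth is C; the 9th of C dominant seventh sharp nine is D♯.
2 letter names make it a second; at 3 semitones (a half step wider than major) the quality is augmented.

augmented second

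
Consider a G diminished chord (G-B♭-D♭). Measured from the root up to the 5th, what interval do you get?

diminished fifth

The root is G and the 5th is D♭.
From G to D♭: 6 semitones over a fifth = diminished.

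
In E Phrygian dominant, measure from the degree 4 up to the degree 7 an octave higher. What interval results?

perfect eleventh

The scale runs E F G♯ A B C D.
Degree 4 = A; 7th scale degree (up an octave) = D.
From A to D is 17 semitones, exactly the perfect eleventh.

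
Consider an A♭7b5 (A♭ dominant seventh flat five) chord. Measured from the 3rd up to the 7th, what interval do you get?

The chord tones of A♭7b5 (A♭ dominant seventh flat five) are A♭ C E𝄫 G♭.
So we need the interval from C up to G♭.
C up to G♭ is 6 semitones, a half step narrower than a perfect fifth, so the interval is diminished.
That tritone between 3rd and 7th is what gives the dominant seventh its pull toward resolution.

d5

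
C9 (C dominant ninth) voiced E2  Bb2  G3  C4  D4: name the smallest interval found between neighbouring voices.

Adjacent intervals: E2→Bb2 = diminished fifth; Bb2→G3 = major sixth; G3→C4 = perfect fourth; C4→D4 = major second.
The smallest is C4 to D4, a major second (2 semitones).

major second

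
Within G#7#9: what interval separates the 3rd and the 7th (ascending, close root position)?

diminished fifth

G# dominant seventh sharp nine: G# B# D# F# A##.
3rd = B#; 7th = F#.
5 letter names make it a fifth; at 6 semitones (a half step narrower than perfect) the quality is diminished.
That tritone between 3rd and 7th is what gives the dominant seventh its pull toward resolution.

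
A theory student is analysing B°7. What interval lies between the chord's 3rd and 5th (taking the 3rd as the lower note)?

Spelling the chord: B-D-F-A♭.
So we need the interval from D up to F.
D up to F is 3 semitones, a half step narrower than a major third, so the interval is minor.

minor 3rd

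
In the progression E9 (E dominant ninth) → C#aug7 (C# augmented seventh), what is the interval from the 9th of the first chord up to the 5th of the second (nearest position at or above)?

The 9th of E9 (E dominant ninth) is F#; the 5th of C#aug7 (C# augmented seventh) is G##.
F# up to G## is 3 semitones, a half step wider than a major second, so the interval is augmented.

augmented 2nd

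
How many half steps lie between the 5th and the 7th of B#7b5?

The chord tones of B#7b5 are B#-D##-F#-A#.
F# to A# is a major third: 4 semitones.

4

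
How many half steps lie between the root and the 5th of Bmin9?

Spelling the chord: B D F♯ A C♯.
B to F♯ is a perfect fifth: 7 semitones.

7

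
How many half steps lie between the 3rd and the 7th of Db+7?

Spelling the chord: Db F A Cb.
F to Cb is a diminished fifth: 6 semitones.

6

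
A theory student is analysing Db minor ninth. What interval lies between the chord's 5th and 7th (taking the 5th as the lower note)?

m3

Dbm9 (Db minor ninth): Db–Fb–Ab–Cb–Eb.
That puts Ab below Cb.
Ab up to Cb is 3 semitones, a half step narrower than a major third, so the interval is minor.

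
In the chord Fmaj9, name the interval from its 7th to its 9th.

Spelling the chord: F-A-C-E-G.
7th = E; 9th = G.
E up to G is 3 semitones, a half step narrower than a major third, so the interval is minor.

m3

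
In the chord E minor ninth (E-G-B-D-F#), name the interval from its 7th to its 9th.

M3

So we need the interval from D up to F#.
Counting 3 letters and 4 half steps from D gives a major third.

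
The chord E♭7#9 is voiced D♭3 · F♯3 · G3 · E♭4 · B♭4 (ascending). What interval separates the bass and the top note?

M13

The outer voices are D♭3 and B♭4.
Counting 13 letters and 21 half steps from D♭ gives a major thirteenth.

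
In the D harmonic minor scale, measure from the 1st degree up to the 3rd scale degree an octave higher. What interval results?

D harmonic minor: D E F G A Bb C#.
That puts D below F.
10 letter names make it a tenth; at 15 semitones (a half step narrower than major) the quality is minor.

m10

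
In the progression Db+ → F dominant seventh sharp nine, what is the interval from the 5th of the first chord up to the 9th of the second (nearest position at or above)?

major 7th

The 5th of Db+ is A; the 9th of F dominant seventh sharp nine is G#.
Counting 7 letters and 11 half steps from A gives a major seventh.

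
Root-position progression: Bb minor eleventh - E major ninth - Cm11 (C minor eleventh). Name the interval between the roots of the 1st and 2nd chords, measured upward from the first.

The roots are Bb and E.
4 letter names make it a fourth; at 6 semitones (a half step wider than perfect) the quality is augmented.

augmented fourth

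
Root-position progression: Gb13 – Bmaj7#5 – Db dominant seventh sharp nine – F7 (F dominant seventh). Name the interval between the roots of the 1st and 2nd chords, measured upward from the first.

augmented 3rd

The roots are Gb and B.
From Gb to B: 5 semitones over a third = augmented.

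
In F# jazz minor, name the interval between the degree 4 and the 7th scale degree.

augmented fourth

Spelling F# jazz minor: F# G# A B C# D# E#.
Degree 4 = B; 7th scale degree = E#.
From B to E#: 6 semitones over a fourth = augmented.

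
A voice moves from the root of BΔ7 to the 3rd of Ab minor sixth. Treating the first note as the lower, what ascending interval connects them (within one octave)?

The root of BΔ7 is B; the 3rd of Ab minor sixth is Cb.
From B to Cb: 0 semitones over a second = diminished.

d2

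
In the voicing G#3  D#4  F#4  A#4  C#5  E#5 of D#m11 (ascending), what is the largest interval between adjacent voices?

perfect 5th

Adjacent intervals: G#3→D#4 = perfect fifth; D#4→F#4 = minor third; F#4→A#4 = major third; A#4→C#5 = minor third; C#5→E#5 = major third.
The largest is G#3 to D#4, a perfect fifth (7 semitones).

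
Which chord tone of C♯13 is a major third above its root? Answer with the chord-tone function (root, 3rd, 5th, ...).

3rd

The chord tones of C♯ dominant thirteenth are C♯, E♯, G♯, B, D♯, A♯.
The root is C♯. A major third above C♯ is E♯.
E♯ is the chord's 3rd.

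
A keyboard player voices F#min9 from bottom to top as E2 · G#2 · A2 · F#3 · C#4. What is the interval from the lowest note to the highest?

The outer voices are E2 and C#4.
From E to C# is 21 semitones, exactly the major thirteenth.

M13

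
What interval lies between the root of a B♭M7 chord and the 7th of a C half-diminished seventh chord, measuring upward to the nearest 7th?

B♭M7 has B♭ as its root, and C half-diminished seventh has B♭ as its 7th.
B♭ up to B♭ spans 1 letter names and 0 semitones — a perfect unison.

perfect 1st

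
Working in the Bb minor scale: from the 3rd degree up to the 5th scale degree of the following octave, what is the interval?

Spelling the Bb minor scale: Bb C Db Eb F Gb Ab.
The 3rd degree is Db and the 5th scale degree (up an octave) is F.
From Db to F is 16 semitones, exactly the major tenth.

major 10th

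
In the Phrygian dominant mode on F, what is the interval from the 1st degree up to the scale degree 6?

The scale runs F G♭ A B♭ C D♭ E♭.
The 1st degree is F and the 6th scale degree is D♭.
6 letter names make it a sixth; at 8 semitones (a half step narrower than major) the quality is minor.

minor 6th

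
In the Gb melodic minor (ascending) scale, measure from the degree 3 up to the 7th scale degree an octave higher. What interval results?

Gb melodic minor: Gb Ab Bbb Cb Db Eb F.
The degree 3 is Bbb and the 7th degree (up an octave) is F.
12 letter names make it a twelfth; at 20 semitones (a half step wider than perfect) the quality is augmented.

augmented twelfth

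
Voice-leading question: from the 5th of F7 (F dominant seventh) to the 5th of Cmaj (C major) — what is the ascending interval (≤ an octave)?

The 5th of F7 (F dominant seventh) is C; the 5th of Cmaj (C major) is G.
Counting 5 letters and 7 half steps from C gives a perfect fifth.

perfect 5th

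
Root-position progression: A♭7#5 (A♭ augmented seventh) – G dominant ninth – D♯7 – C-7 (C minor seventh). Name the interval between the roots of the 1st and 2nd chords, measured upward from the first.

The roots are A♭ and G.
From A♭ to G is 11 semitones, exactly the major seventh.

major seventh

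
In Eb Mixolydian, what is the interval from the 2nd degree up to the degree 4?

Spelling Eb Mixolydian: Eb F G Ab Bb C Db.
So we need the interval from F up to Ab.
F up to Ab is 3 semitones, a half step narrower than a major third, so the interval is minor.

minor 3rd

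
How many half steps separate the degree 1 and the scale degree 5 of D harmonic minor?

The scale is D E F G A Bb C#.
D up to A is a perfect fifth — 7 semitones.

7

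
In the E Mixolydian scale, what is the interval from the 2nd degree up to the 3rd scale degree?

major second

Spelling the E Mixolydian scale: E F# G# A B C# D.
2nd degree = F#; degree 3 = G#.
From F# to G# is 2 semitones, exactly the major second.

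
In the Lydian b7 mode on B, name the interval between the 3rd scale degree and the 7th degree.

Spelling the Lydian b7 mode on B: B C# D# E# F# G# A.
3rd scale degree = D#; 7th scale degree = A.
5 letter names make it a fifth; at 6 semitones (a half step narrower than perfect) the quality is diminished.

d5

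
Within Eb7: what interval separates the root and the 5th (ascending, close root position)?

Spelling the chord: Eb–G–Bb–Db.
The root is Eb and the 5th is Bb.
From Eb to Bb is 7 semitones, exactly the perfect fifth.

perfect fifth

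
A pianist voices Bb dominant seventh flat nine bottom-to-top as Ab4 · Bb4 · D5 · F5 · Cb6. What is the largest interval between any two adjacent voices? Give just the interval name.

diminished fifth

Adjacent intervals: Ab4→Bb4 = major second; Bb4→D5 = major third; D5→F5 = minor third; F5→Cb6 = diminished fifth.
The largest is F5 to Cb6, a diminished fifth (6 semitones).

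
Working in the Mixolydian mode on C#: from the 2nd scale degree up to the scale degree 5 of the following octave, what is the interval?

Spelling the Mixolydian mode on C#: C# D# E# F# G# A# B.
2nd scale degree = D#; 5th degree (up an octave) = G#.
From D# to G# is 17 semitones, exactly the perfect eleventh.

perfect eleventh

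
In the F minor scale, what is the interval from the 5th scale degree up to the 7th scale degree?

minor third

F natural minor: F G Ab Bb C Db Eb.
That puts C below Eb.
3 letter names make it a third; at 3 semitones (a half step narrower than major) the quality is minor.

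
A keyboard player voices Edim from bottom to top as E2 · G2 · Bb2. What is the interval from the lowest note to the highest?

The outer voices are E2 and Bb2.
From E to Bb: 6 semitones over a fifth = diminished.

diminished 5th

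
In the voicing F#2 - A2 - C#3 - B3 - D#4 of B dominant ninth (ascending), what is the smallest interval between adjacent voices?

Adjacent intervals: F#2→A2 = minor third; A2→C#3 = major third; C#3→B3 = minor seventh; B3→D#4 = major third.
The smallest is F#2 to A2, a minor third (3 semitones).

m3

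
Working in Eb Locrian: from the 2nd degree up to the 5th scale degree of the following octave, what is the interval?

perfect eleventh

Spelling Eb Locrian: Eb Fb Gb Ab Bbb Cb Db.
That puts Fb below Bbb.
Fb up to Bbb spans 11 letter names and 17 semitones — a perfect eleventh.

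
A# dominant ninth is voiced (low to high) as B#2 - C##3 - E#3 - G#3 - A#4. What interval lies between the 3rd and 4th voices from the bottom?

minor third

Those voices are E#3 and G#3.
3 letter names make it a third; at 3 semitones (a half step narrower than major) the quality is minor.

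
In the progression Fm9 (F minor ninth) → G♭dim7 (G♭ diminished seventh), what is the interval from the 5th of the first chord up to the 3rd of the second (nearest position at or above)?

Fm9 (F minor ninth) has C as its 5th, and G♭dim7 (G♭ diminished seventh) has B𝄫 as its 3rd.
From C to B𝄫: 9 semitones over a seventh = diminished.

diminished 7th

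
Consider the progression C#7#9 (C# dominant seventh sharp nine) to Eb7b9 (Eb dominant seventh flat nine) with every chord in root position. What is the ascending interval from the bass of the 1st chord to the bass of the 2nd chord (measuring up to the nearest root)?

The roots are C# and Eb.
C# up to Eb is 2 semitones, a whole step narrower than a major third, so the interval is diminished.

diminished third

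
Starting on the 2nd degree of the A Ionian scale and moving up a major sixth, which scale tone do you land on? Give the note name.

The scale is A B C♯ D E F♯ G♯.
The 2nd degree is B; a major sixth above that is G♯ — scale degree 7.

G#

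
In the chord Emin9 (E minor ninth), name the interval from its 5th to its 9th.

Emin9: E G B D F♯.
The 5th is B and the 9th is F♯.
B up to F♯ spans 5 letter names and 7 semitones — a perfect fifth.

perfect fifth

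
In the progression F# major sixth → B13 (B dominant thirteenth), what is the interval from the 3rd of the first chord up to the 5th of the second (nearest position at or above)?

F# major sixth has A# as its 3rd, and B13 (B dominant thirteenth) has F# as its 5th.
6 letter names make it a sixth; at 8 semitones (a half step narrower than major) the quality is minor.

minor 6th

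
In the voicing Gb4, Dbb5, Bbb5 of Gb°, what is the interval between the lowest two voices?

diminished fifth

Those voices are Gb4 and Dbb5.
From Gb to Dbb: 6 semitones over a fifth = diminished.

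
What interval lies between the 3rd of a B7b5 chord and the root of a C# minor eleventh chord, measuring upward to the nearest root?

The 3rd of B7b5 is D#; the root of C# minor eleventh is C#.
From D# to C#: 10 semitones over a seventh = minor.

m7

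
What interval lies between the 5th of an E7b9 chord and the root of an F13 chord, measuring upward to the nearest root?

E7b9 has B as its 5th, and F13 has F as its root.
B up to F is 6 semitones, a half step narrower than a perfect fifth, so the interval is diminished.

diminished fifth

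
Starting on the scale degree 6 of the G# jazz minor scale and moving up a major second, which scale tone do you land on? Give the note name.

The scale is G# A# B C# D# E# F##.
The scale degree 6 is E#; a major second above that is F## — scale degree 7.

F##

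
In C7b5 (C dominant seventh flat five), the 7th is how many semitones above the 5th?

C dominant seventh flat five is spelled C-E-Gb-Bb.
Gb to Bb is a major third: 4 semitones.

4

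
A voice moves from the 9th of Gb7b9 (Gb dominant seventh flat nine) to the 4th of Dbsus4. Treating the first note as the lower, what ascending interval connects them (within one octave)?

major seventh

The 9th of Gb7b9 (Gb dominant seventh flat nine) is Abb; the 4th of Dbsus4 is Gb.
Counting 7 letters and 11 half steps from Abb gives a major seventh.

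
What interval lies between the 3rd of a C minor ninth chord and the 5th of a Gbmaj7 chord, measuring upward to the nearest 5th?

C minor ninth has Eb as its 3rd, and Gbmaj7 has Db as its 5th.
From Eb to Db: 10 semitones over a seventh = minor.

m7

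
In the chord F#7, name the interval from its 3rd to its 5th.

minor third

Spelling the chord: F# A# C# E.
That puts A# below C#.
From A# to C#: 3 semitones over a third = minor.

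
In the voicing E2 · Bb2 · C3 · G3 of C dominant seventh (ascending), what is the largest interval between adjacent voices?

Adjacent intervals: E2→Bb2 = diminished fifth; Bb2→C3 = major second; C3→G3 = perfect fifth.
The largest is C3 to G3, a perfect fifth (7 semitones).

perfect fifth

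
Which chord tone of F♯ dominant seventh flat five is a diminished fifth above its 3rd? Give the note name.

E

F♯7b5: F♯-A♯-C-E.
The 3rd is A♯. A diminished fifth above A♯ is E.
E is the chord's 7th.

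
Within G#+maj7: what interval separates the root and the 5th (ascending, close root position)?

augmented fifth

The chord tones of G# augmented major seventh are G# B# D## F##.
The root is G# and the 5th is D##.
G# up to D## is 8 semitones, a half step wider than a perfect fifth, so the interval is augmented.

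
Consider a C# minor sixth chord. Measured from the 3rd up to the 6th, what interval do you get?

augmented 4th

C#min6 is spelled C#–E–G#–A#.
The 3rd is E and the 6th is A#.
4 letter names make it a fourth; at 6 semitones (a half step wider than perfect) the quality is augmented.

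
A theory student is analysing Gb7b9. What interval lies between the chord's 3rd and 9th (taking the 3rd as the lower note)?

The chord tones of Gb7b9 (Gb dominant seventh flat nine) are Gb-Bb-Db-Fb-Abb.
That puts Bb below Abb.
7 letter names make it a seventh; at 9 semitones (a whole step narrower than major) the quality is diminished.

diminished seventh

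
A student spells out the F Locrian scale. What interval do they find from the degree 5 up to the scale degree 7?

Spelling the F Locrian scale: F Gb Ab Bb Cb Db Eb.
That puts Cb below Eb.
Cb up to Eb spans 3 letter names and 4 semitones — a major third.

major third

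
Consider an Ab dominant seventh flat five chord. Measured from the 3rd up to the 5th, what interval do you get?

Spelling the chord: Ab-C-Ebb-Gb.
The 3rd is C and the 5th is Ebb.
C up to Ebb is 2 semitones, a whole step narrower than a major third, so the interval is diminished.

diminished third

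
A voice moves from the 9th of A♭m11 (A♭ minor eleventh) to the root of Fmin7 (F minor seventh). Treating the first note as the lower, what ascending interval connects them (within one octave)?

A♭m11 (A♭ minor eleventh) has B♭ as its 9th, and Fmin7 (F minor seventh) has F as its root.
From B♭ to F is 7 semitones, exactly the perfect fifth.

perfect 5th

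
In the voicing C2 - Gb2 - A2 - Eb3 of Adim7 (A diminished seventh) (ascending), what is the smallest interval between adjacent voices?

Adjacent intervals: C2→Gb2 = diminished fifth; Gb2→A2 = augmented second; A2→Eb3 = diminished fifth.
The smallest is Gb2 to A2, an augmented second (3 semitones).

augmented 2nd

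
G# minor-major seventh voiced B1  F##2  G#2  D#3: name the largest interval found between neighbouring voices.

A5

Adjacent intervals: B1→F##2 = augmented fifth; F##2→G#2 = minor second; G#2→D#3 = perfect fifth.
The largest is B1 to F##2, an augmented fifth (8 semitones).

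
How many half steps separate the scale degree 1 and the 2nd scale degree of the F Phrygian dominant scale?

1

The scale is F G♭ A B♭ C D♭ E♭.
F up to G♭ is a minor second — 1 semitone.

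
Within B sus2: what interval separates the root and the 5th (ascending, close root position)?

B sus2 is spelled B–C#–F#.
The root is B and the 5th is F#.
B up to F# spans 5 letter names and 7 semitones — a perfect fifth.

perfect 5th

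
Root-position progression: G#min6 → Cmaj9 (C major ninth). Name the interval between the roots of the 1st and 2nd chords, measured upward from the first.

The roots are G# and C.
G# up to C is 4 semitones, a half step narrower than a perfect fourth, so the interval is diminished.

d4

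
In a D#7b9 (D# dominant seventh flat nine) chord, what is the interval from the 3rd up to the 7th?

diminished 5th

The chord tones of D#7b9 (D# dominant seventh flat nine) are D#–F##–A#–C#–E.
The 3rd is F## and the 7th is C#.
F## up to C# is 6 semitones, a half step narrower than a perfect fifth, so the interval is diminished.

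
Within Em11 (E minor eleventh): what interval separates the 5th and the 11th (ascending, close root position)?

The chord tones of E minor eleventh are E, G, B, D, F#, A.
So we need the interval from B up to A.
B up to A is 10 semitones, a half step narrower than a major seventh, so the interval is minor.

minor seventh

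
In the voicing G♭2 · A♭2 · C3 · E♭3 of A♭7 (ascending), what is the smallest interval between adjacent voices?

Adjacent intervals: G♭2→A♭2 = major second; A♭2→C3 = major third; C3→E♭3 = minor third.
The smallest is G♭2 to A♭2, a major second (2 semitones).

major second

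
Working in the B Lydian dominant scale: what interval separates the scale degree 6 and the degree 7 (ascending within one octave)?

B lydian dominant: B C♯ D♯ E♯ F♯ G♯ A.
So we need the interval from G♯ up to A.
From G♯ to A: 1 semitone over a second = minor.

m2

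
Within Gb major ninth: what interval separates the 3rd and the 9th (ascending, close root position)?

minor seventh

Gbmaj9: Gb-Bb-Db-F-Ab.
That puts Bb below Ab.
7 letter names make it a seventh; at 10 semitones (a half step narrower than major) the quality is minor.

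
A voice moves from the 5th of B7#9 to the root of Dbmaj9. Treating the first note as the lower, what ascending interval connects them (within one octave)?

diminished 6th

B7#9 has F# as its 5th, and Dbmaj9 has Db as its root.
6 letter names make it a sixth; at 7 semitones (a whole step narrower than major) the quality is diminished.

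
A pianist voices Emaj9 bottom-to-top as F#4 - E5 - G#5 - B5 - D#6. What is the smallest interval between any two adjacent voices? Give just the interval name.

Adjacent intervals: F#4→E5 = minor seventh; E5→G#5 = major third; G#5→B5 = minor third; B5→D#6 = major third.
The smallest is G#5 to B5, a minor third (3 semitones).

minor third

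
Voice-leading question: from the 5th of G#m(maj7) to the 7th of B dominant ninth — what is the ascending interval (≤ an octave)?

d5

The 5th of G#m(maj7) is D#; the 7th of B dominant ninth is A.
From D# to A: 6 semitones over a fifth = diminished.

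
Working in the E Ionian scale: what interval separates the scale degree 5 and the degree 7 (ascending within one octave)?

major third

Spelling the E Ionian scale: E F# G# A B C# D#.
That puts B below D#.
B up to D# spans 3 letter names and 4 semitones — a major third.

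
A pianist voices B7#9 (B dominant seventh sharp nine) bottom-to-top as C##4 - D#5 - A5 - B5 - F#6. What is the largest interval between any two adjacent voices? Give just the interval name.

Adjacent intervals: C##4→D#5 = minor ninth; D#5→A5 = diminished fifth; A5→B5 = major second; B5→F#6 = perfect fifth.
The largest is C##4 to D#5, a minor ninth (13 semitones).

minor ninth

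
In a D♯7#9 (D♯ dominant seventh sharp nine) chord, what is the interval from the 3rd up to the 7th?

diminished 5th

D♯ dominant seventh sharp nine is spelled D♯ F𝄪 A♯ C♯ E𝄪.
The 3rd is F𝄪 and the 7th is C♯.
F𝄪 up to C♯ is 6 semitones, a half step narrower than a perfect fifth, so the interval is diminished.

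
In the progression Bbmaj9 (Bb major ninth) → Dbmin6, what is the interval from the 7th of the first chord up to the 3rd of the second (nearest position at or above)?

diminished sixth

The 7th of Bbmaj9 (Bb major ninth) is A; the 3rd of Dbmin6 is Fb.
From A to Fb: 7 semitones over a sixth = diminished.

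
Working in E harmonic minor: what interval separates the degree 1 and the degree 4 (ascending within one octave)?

perfect 4th

Spelling E harmonic minor: E F# G A B C D#.
That puts E below A.
E up to A spans 4 letter names and 5 semitones — a perfect fourth.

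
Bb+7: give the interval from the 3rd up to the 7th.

Spelling the chord: Bb, D, F#, Ab.
So we need the interval from D up to Ab.
5 letter names make it a fifth; at 6 semitones (a half step narrower than perfect) the quality is diminished.

diminished fifth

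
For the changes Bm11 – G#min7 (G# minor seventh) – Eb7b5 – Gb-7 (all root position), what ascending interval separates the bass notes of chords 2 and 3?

diminished sixth

The roots are G# and Eb.
6 letter names make it a sixth; at 7 semitones (a whole step narrower than major) the quality is diminished.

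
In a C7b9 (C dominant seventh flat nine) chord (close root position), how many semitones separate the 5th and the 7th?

3

Spelling the chord: C E G B♭ D♭.
G to B♭ is a minor third: 3 semitones.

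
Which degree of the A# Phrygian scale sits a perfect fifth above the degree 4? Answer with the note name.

A#

The scale is A# B C# D# E# F# G#.
The degree 4 is D#; a perfect fifth above that is A# — scale degree 1.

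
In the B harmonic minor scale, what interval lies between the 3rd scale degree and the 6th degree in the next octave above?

perfect eleventh

B harmonic minor: B C# D E F# G A#.
So we need the interval from D up to G.
Counting 11 letters and 17 half steps from D gives a perfect eleventh.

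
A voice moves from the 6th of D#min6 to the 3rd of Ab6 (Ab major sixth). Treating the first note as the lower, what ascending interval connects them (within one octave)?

D#min6 has B# as its 6th, and Ab6 (Ab major sixth) has C as its 3rd.
From B# to C: 0 semitones over a second = diminished.

diminished 2nd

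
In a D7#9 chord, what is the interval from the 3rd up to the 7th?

Spelling the chord: D, F#, A, C, E#.
3rd = F#; 7th = C.
From F# to C: 6 semitones over a fifth = diminished.
That tritone between 3rd and 7th is what gives the dominant seventh its pull toward resolution.

d5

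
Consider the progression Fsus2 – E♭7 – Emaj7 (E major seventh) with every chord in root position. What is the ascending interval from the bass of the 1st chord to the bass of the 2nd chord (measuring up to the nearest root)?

The roots are F and E♭.
From F to E♭: 10 semitones over a seventh = minor.

minor seventh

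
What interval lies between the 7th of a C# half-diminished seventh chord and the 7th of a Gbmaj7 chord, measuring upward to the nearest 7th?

diminished 5th

The 7th of C# half-diminished seventh is B; the 7th of Gbmaj7 is F.
5 letter names make it a fifth; at 6 semitones (a half step narrower than perfect) the quality is diminished.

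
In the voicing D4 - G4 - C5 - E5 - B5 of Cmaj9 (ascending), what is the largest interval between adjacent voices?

Adjacent intervals: D4→G4 = perfect fourth; G4→C5 = perfect fourth; C5→E5 = major third; E5→B5 = perfect fifth.
The largest is E5 to B5, a perfect fifth (7 semitones).

perfect fifth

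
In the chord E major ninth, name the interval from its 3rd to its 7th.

Spelling the chord: E G# B D# F#.
That puts G# below D#.
From G# to D# is 7 semitones, exactly the perfect fifth.

perfect fifth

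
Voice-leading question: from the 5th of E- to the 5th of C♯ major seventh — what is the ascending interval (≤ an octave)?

E- has B as its 5th, and C♯ major seventh has G♯ as its 5th.
B up to G♯ spans 6 letter names and 9 semitones — a major sixth.

major 6th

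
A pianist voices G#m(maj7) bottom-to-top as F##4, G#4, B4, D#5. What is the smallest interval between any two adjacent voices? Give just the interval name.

m2

Adjacent intervals: F##4→G#4 = minor second; G#4→B4 = minor third; B4→D#5 = major third.
The smallest is F##4 to G#4, a minor second (1 semitone).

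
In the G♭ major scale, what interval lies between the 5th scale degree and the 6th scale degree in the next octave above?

M9

The scale runs G♭ A♭ B♭ C♭ D♭ E♭ F.
So we need the interval from D♭ up to E♭.
Counting 9 letters and 14 half steps from D♭ gives a major ninth.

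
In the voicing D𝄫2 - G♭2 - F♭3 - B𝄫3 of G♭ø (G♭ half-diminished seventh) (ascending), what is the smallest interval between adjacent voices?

Adjacent intervals: D𝄫2→G♭2 = augmented fourth; G♭2→F♭3 = minor seventh; F♭3→B𝄫3 = perfect fourth.
The smallest is F♭3 to B𝄫3, a perfect fourth (5 semitones).

perfect 4th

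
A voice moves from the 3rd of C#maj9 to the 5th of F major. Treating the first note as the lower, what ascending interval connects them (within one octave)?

diminished 6th

C#maj9 has E# as its 3rd, and F major has C as its 5th.
6 letter names make it a sixth; at 7 semitones (a whole step narrower than major) the quality is diminished.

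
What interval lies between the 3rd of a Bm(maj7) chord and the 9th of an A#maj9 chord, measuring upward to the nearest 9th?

Bm(maj7) has D as its 3rd, and A#maj9 has B# as its 9th.
6 letter names make it a sixth; at 10 semitones (a half step wider than major) the quality is augmented.

A6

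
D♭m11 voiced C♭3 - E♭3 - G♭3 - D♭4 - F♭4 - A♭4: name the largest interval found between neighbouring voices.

perfect fifth

Adjacent intervals: C♭3→E♭3 = major third; E♭3→G♭3 = minor third; G♭3→D♭4 = perfect fifth; D♭4→F♭4 = minor third; F♭4→A♭4 = major third.
The largest is G♭3 to D♭4, a perfect fifth (7 semitones).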